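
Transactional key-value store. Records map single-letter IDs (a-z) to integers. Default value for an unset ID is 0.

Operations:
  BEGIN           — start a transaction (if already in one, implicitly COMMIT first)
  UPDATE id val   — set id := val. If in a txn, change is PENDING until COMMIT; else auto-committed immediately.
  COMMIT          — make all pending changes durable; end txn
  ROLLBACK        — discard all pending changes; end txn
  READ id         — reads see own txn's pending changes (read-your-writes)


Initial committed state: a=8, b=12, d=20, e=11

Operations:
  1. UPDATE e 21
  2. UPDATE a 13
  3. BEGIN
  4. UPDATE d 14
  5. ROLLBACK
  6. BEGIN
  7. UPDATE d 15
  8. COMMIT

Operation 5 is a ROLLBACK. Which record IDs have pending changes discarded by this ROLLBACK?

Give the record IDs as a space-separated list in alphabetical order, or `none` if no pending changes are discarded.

Answer: d

Derivation:
Initial committed: {a=8, b=12, d=20, e=11}
Op 1: UPDATE e=21 (auto-commit; committed e=21)
Op 2: UPDATE a=13 (auto-commit; committed a=13)
Op 3: BEGIN: in_txn=True, pending={}
Op 4: UPDATE d=14 (pending; pending now {d=14})
Op 5: ROLLBACK: discarded pending ['d']; in_txn=False
Op 6: BEGIN: in_txn=True, pending={}
Op 7: UPDATE d=15 (pending; pending now {d=15})
Op 8: COMMIT: merged ['d'] into committed; committed now {a=13, b=12, d=15, e=21}
ROLLBACK at op 5 discards: ['d']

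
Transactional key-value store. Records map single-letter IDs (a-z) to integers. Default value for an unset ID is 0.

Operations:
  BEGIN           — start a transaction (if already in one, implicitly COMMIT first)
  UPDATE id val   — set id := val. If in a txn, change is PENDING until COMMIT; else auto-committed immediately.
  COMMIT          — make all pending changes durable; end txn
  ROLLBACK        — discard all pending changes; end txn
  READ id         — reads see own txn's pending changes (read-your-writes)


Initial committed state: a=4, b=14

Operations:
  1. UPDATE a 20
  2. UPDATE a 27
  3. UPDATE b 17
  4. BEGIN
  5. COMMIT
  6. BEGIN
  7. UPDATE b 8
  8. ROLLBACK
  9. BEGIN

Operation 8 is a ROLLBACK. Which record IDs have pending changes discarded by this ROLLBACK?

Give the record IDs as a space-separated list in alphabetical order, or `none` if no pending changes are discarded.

Initial committed: {a=4, b=14}
Op 1: UPDATE a=20 (auto-commit; committed a=20)
Op 2: UPDATE a=27 (auto-commit; committed a=27)
Op 3: UPDATE b=17 (auto-commit; committed b=17)
Op 4: BEGIN: in_txn=True, pending={}
Op 5: COMMIT: merged [] into committed; committed now {a=27, b=17}
Op 6: BEGIN: in_txn=True, pending={}
Op 7: UPDATE b=8 (pending; pending now {b=8})
Op 8: ROLLBACK: discarded pending ['b']; in_txn=False
Op 9: BEGIN: in_txn=True, pending={}
ROLLBACK at op 8 discards: ['b']

Answer: b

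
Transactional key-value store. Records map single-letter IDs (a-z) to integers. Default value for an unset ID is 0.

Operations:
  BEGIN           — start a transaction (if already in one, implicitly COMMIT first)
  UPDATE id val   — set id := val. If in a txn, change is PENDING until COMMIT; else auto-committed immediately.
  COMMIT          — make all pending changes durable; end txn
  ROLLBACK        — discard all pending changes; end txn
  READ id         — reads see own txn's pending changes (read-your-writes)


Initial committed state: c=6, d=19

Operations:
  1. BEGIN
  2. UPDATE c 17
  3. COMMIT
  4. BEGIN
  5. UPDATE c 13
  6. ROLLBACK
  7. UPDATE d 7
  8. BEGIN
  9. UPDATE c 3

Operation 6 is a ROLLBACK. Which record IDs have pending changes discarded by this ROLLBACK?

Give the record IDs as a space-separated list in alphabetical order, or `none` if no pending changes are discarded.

Initial committed: {c=6, d=19}
Op 1: BEGIN: in_txn=True, pending={}
Op 2: UPDATE c=17 (pending; pending now {c=17})
Op 3: COMMIT: merged ['c'] into committed; committed now {c=17, d=19}
Op 4: BEGIN: in_txn=True, pending={}
Op 5: UPDATE c=13 (pending; pending now {c=13})
Op 6: ROLLBACK: discarded pending ['c']; in_txn=False
Op 7: UPDATE d=7 (auto-commit; committed d=7)
Op 8: BEGIN: in_txn=True, pending={}
Op 9: UPDATE c=3 (pending; pending now {c=3})
ROLLBACK at op 6 discards: ['c']

Answer: c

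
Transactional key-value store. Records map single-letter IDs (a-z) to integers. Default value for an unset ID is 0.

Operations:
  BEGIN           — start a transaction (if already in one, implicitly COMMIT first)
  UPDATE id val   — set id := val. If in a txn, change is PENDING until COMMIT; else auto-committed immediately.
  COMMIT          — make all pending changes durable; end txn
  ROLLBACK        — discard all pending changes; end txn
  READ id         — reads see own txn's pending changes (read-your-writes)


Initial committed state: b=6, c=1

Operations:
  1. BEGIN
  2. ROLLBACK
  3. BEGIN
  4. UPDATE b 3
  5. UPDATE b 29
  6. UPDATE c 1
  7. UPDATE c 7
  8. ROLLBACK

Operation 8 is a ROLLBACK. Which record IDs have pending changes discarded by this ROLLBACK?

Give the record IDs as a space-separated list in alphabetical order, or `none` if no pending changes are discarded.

Answer: b c

Derivation:
Initial committed: {b=6, c=1}
Op 1: BEGIN: in_txn=True, pending={}
Op 2: ROLLBACK: discarded pending []; in_txn=False
Op 3: BEGIN: in_txn=True, pending={}
Op 4: UPDATE b=3 (pending; pending now {b=3})
Op 5: UPDATE b=29 (pending; pending now {b=29})
Op 6: UPDATE c=1 (pending; pending now {b=29, c=1})
Op 7: UPDATE c=7 (pending; pending now {b=29, c=7})
Op 8: ROLLBACK: discarded pending ['b', 'c']; in_txn=False
ROLLBACK at op 8 discards: ['b', 'c']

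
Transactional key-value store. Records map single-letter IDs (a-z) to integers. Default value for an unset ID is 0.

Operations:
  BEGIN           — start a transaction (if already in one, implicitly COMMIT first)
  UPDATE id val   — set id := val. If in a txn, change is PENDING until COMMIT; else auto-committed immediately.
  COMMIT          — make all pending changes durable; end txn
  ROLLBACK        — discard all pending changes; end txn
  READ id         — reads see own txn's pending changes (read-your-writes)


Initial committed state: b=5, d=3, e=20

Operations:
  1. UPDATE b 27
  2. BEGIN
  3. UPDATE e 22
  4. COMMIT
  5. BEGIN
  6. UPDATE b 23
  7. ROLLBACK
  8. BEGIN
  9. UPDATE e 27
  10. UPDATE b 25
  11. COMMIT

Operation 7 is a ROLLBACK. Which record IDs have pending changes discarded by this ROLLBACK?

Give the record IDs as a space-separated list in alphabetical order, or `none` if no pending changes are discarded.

Answer: b

Derivation:
Initial committed: {b=5, d=3, e=20}
Op 1: UPDATE b=27 (auto-commit; committed b=27)
Op 2: BEGIN: in_txn=True, pending={}
Op 3: UPDATE e=22 (pending; pending now {e=22})
Op 4: COMMIT: merged ['e'] into committed; committed now {b=27, d=3, e=22}
Op 5: BEGIN: in_txn=True, pending={}
Op 6: UPDATE b=23 (pending; pending now {b=23})
Op 7: ROLLBACK: discarded pending ['b']; in_txn=False
Op 8: BEGIN: in_txn=True, pending={}
Op 9: UPDATE e=27 (pending; pending now {e=27})
Op 10: UPDATE b=25 (pending; pending now {b=25, e=27})
Op 11: COMMIT: merged ['b', 'e'] into committed; committed now {b=25, d=3, e=27}
ROLLBACK at op 7 discards: ['b']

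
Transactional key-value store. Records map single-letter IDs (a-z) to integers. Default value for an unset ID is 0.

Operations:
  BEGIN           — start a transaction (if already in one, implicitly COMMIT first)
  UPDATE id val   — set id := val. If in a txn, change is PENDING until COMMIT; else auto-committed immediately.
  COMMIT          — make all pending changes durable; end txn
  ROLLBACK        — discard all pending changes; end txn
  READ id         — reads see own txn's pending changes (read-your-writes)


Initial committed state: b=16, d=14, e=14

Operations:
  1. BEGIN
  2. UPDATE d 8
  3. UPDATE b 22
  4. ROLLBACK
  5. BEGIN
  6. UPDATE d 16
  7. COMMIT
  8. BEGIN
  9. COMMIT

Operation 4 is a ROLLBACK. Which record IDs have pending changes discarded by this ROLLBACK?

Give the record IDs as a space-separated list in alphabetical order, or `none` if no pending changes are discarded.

Answer: b d

Derivation:
Initial committed: {b=16, d=14, e=14}
Op 1: BEGIN: in_txn=True, pending={}
Op 2: UPDATE d=8 (pending; pending now {d=8})
Op 3: UPDATE b=22 (pending; pending now {b=22, d=8})
Op 4: ROLLBACK: discarded pending ['b', 'd']; in_txn=False
Op 5: BEGIN: in_txn=True, pending={}
Op 6: UPDATE d=16 (pending; pending now {d=16})
Op 7: COMMIT: merged ['d'] into committed; committed now {b=16, d=16, e=14}
Op 8: BEGIN: in_txn=True, pending={}
Op 9: COMMIT: merged [] into committed; committed now {b=16, d=16, e=14}
ROLLBACK at op 4 discards: ['b', 'd']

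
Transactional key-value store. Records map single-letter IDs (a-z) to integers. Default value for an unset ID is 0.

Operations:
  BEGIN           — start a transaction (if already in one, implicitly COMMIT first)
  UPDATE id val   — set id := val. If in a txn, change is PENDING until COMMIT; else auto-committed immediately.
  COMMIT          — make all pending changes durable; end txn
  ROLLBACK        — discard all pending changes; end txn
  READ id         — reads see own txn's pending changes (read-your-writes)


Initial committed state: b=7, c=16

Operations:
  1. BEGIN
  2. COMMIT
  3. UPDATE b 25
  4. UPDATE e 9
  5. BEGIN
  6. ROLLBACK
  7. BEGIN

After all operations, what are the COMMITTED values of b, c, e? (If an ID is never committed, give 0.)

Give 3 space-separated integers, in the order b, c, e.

Answer: 25 16 9

Derivation:
Initial committed: {b=7, c=16}
Op 1: BEGIN: in_txn=True, pending={}
Op 2: COMMIT: merged [] into committed; committed now {b=7, c=16}
Op 3: UPDATE b=25 (auto-commit; committed b=25)
Op 4: UPDATE e=9 (auto-commit; committed e=9)
Op 5: BEGIN: in_txn=True, pending={}
Op 6: ROLLBACK: discarded pending []; in_txn=False
Op 7: BEGIN: in_txn=True, pending={}
Final committed: {b=25, c=16, e=9}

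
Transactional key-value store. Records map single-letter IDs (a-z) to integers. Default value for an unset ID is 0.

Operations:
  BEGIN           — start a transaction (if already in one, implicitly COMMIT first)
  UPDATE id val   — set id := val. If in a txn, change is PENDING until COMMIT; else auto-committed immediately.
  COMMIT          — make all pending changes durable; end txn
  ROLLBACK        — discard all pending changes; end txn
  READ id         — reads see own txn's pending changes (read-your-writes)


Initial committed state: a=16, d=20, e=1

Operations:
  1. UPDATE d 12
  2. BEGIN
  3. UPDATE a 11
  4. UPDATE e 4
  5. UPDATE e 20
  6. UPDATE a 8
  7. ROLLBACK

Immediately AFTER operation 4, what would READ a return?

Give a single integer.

Initial committed: {a=16, d=20, e=1}
Op 1: UPDATE d=12 (auto-commit; committed d=12)
Op 2: BEGIN: in_txn=True, pending={}
Op 3: UPDATE a=11 (pending; pending now {a=11})
Op 4: UPDATE e=4 (pending; pending now {a=11, e=4})
After op 4: visible(a) = 11 (pending={a=11, e=4}, committed={a=16, d=12, e=1})

Answer: 11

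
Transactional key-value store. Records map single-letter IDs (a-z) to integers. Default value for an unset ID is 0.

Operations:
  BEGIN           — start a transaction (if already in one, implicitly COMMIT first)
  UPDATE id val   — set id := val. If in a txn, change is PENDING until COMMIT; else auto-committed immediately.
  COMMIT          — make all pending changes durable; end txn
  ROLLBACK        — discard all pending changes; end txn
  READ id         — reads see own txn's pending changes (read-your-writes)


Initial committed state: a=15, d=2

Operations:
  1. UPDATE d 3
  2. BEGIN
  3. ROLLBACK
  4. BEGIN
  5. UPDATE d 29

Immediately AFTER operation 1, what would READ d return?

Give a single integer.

Answer: 3

Derivation:
Initial committed: {a=15, d=2}
Op 1: UPDATE d=3 (auto-commit; committed d=3)
After op 1: visible(d) = 3 (pending={}, committed={a=15, d=3})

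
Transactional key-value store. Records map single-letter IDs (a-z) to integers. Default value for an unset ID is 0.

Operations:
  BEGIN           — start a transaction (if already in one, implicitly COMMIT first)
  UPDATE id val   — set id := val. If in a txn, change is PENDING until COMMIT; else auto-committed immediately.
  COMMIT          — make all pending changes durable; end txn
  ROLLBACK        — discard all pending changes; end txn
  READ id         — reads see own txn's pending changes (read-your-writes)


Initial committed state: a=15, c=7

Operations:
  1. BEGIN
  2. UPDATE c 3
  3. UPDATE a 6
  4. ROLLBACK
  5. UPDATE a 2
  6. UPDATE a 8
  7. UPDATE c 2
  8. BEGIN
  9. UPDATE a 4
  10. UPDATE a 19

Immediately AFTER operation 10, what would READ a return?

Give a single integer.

Answer: 19

Derivation:
Initial committed: {a=15, c=7}
Op 1: BEGIN: in_txn=True, pending={}
Op 2: UPDATE c=3 (pending; pending now {c=3})
Op 3: UPDATE a=6 (pending; pending now {a=6, c=3})
Op 4: ROLLBACK: discarded pending ['a', 'c']; in_txn=False
Op 5: UPDATE a=2 (auto-commit; committed a=2)
Op 6: UPDATE a=8 (auto-commit; committed a=8)
Op 7: UPDATE c=2 (auto-commit; committed c=2)
Op 8: BEGIN: in_txn=True, pending={}
Op 9: UPDATE a=4 (pending; pending now {a=4})
Op 10: UPDATE a=19 (pending; pending now {a=19})
After op 10: visible(a) = 19 (pending={a=19}, committed={a=8, c=2})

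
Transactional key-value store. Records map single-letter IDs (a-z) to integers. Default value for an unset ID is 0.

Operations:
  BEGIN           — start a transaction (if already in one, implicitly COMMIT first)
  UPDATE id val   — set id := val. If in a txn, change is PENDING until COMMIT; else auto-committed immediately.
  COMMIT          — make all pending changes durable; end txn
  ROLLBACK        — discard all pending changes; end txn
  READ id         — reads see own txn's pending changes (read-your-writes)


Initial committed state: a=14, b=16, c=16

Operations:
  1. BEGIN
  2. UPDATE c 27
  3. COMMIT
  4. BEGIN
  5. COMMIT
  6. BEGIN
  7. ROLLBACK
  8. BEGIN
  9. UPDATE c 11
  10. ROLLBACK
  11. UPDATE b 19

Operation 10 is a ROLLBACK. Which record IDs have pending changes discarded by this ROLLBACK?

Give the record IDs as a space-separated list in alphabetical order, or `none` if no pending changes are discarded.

Initial committed: {a=14, b=16, c=16}
Op 1: BEGIN: in_txn=True, pending={}
Op 2: UPDATE c=27 (pending; pending now {c=27})
Op 3: COMMIT: merged ['c'] into committed; committed now {a=14, b=16, c=27}
Op 4: BEGIN: in_txn=True, pending={}
Op 5: COMMIT: merged [] into committed; committed now {a=14, b=16, c=27}
Op 6: BEGIN: in_txn=True, pending={}
Op 7: ROLLBACK: discarded pending []; in_txn=False
Op 8: BEGIN: in_txn=True, pending={}
Op 9: UPDATE c=11 (pending; pending now {c=11})
Op 10: ROLLBACK: discarded pending ['c']; in_txn=False
Op 11: UPDATE b=19 (auto-commit; committed b=19)
ROLLBACK at op 10 discards: ['c']

Answer: c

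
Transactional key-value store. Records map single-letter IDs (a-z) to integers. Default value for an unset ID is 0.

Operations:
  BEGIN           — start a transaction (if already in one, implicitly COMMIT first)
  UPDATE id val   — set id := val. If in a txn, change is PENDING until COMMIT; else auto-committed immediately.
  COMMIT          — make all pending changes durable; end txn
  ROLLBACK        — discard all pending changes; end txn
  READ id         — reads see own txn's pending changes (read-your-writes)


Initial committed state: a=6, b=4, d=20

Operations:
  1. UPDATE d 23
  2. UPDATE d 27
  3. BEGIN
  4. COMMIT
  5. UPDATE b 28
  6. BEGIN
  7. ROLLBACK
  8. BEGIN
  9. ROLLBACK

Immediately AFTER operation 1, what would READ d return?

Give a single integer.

Initial committed: {a=6, b=4, d=20}
Op 1: UPDATE d=23 (auto-commit; committed d=23)
After op 1: visible(d) = 23 (pending={}, committed={a=6, b=4, d=23})

Answer: 23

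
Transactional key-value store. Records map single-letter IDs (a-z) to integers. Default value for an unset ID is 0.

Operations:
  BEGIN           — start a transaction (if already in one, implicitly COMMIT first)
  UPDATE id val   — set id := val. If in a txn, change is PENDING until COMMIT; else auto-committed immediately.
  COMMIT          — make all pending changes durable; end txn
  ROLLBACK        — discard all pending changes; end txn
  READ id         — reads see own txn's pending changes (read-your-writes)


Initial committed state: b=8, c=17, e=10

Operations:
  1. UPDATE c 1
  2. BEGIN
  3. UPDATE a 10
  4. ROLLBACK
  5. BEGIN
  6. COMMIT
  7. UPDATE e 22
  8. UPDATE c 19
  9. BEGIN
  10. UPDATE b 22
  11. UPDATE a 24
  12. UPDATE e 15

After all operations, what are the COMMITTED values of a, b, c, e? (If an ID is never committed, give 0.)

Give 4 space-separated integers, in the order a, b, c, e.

Initial committed: {b=8, c=17, e=10}
Op 1: UPDATE c=1 (auto-commit; committed c=1)
Op 2: BEGIN: in_txn=True, pending={}
Op 3: UPDATE a=10 (pending; pending now {a=10})
Op 4: ROLLBACK: discarded pending ['a']; in_txn=False
Op 5: BEGIN: in_txn=True, pending={}
Op 6: COMMIT: merged [] into committed; committed now {b=8, c=1, e=10}
Op 7: UPDATE e=22 (auto-commit; committed e=22)
Op 8: UPDATE c=19 (auto-commit; committed c=19)
Op 9: BEGIN: in_txn=True, pending={}
Op 10: UPDATE b=22 (pending; pending now {b=22})
Op 11: UPDATE a=24 (pending; pending now {a=24, b=22})
Op 12: UPDATE e=15 (pending; pending now {a=24, b=22, e=15})
Final committed: {b=8, c=19, e=22}

Answer: 0 8 19 22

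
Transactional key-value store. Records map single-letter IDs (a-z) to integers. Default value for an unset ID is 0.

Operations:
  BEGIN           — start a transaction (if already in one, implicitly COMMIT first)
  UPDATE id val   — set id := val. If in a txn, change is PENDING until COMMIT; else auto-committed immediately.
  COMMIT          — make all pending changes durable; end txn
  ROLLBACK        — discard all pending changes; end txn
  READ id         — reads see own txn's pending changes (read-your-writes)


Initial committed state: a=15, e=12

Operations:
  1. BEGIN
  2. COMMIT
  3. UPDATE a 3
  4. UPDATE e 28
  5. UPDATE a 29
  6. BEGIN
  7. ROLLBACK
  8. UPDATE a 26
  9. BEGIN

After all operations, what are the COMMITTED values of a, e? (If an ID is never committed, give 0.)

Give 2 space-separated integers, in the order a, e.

Answer: 26 28

Derivation:
Initial committed: {a=15, e=12}
Op 1: BEGIN: in_txn=True, pending={}
Op 2: COMMIT: merged [] into committed; committed now {a=15, e=12}
Op 3: UPDATE a=3 (auto-commit; committed a=3)
Op 4: UPDATE e=28 (auto-commit; committed e=28)
Op 5: UPDATE a=29 (auto-commit; committed a=29)
Op 6: BEGIN: in_txn=True, pending={}
Op 7: ROLLBACK: discarded pending []; in_txn=False
Op 8: UPDATE a=26 (auto-commit; committed a=26)
Op 9: BEGIN: in_txn=True, pending={}
Final committed: {a=26, e=28}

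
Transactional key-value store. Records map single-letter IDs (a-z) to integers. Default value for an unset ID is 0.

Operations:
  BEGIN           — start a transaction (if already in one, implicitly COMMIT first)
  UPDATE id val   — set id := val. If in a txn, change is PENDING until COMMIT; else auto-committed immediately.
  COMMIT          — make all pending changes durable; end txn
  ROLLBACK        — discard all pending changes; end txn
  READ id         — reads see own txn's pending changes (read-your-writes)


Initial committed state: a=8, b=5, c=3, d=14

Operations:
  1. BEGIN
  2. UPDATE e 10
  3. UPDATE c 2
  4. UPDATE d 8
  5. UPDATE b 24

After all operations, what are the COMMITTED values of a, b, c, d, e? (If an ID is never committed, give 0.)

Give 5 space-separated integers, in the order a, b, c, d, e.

Initial committed: {a=8, b=5, c=3, d=14}
Op 1: BEGIN: in_txn=True, pending={}
Op 2: UPDATE e=10 (pending; pending now {e=10})
Op 3: UPDATE c=2 (pending; pending now {c=2, e=10})
Op 4: UPDATE d=8 (pending; pending now {c=2, d=8, e=10})
Op 5: UPDATE b=24 (pending; pending now {b=24, c=2, d=8, e=10})
Final committed: {a=8, b=5, c=3, d=14}

Answer: 8 5 3 14 0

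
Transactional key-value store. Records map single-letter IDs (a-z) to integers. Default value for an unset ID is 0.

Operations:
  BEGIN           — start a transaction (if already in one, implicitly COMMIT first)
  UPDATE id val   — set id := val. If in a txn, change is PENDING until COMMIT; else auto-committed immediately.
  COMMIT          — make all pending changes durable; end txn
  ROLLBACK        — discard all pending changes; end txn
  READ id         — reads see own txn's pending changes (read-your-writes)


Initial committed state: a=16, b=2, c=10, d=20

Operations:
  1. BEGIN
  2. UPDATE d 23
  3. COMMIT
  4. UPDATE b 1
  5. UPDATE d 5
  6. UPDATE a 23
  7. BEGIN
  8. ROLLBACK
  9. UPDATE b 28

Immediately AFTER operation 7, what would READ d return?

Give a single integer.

Initial committed: {a=16, b=2, c=10, d=20}
Op 1: BEGIN: in_txn=True, pending={}
Op 2: UPDATE d=23 (pending; pending now {d=23})
Op 3: COMMIT: merged ['d'] into committed; committed now {a=16, b=2, c=10, d=23}
Op 4: UPDATE b=1 (auto-commit; committed b=1)
Op 5: UPDATE d=5 (auto-commit; committed d=5)
Op 6: UPDATE a=23 (auto-commit; committed a=23)
Op 7: BEGIN: in_txn=True, pending={}
After op 7: visible(d) = 5 (pending={}, committed={a=23, b=1, c=10, d=5})

Answer: 5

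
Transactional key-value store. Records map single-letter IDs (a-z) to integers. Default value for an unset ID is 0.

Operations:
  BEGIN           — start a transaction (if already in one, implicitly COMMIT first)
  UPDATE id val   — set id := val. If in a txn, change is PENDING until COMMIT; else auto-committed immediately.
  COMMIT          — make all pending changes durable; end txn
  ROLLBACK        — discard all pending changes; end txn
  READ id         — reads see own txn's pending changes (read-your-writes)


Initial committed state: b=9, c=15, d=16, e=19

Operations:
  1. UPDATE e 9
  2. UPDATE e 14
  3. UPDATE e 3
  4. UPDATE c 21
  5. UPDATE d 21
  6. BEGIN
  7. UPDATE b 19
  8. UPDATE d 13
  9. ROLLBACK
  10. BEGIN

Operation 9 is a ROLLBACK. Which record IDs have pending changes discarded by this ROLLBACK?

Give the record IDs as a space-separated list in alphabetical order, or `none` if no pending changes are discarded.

Initial committed: {b=9, c=15, d=16, e=19}
Op 1: UPDATE e=9 (auto-commit; committed e=9)
Op 2: UPDATE e=14 (auto-commit; committed e=14)
Op 3: UPDATE e=3 (auto-commit; committed e=3)
Op 4: UPDATE c=21 (auto-commit; committed c=21)
Op 5: UPDATE d=21 (auto-commit; committed d=21)
Op 6: BEGIN: in_txn=True, pending={}
Op 7: UPDATE b=19 (pending; pending now {b=19})
Op 8: UPDATE d=13 (pending; pending now {b=19, d=13})
Op 9: ROLLBACK: discarded pending ['b', 'd']; in_txn=False
Op 10: BEGIN: in_txn=True, pending={}
ROLLBACK at op 9 discards: ['b', 'd']

Answer: b d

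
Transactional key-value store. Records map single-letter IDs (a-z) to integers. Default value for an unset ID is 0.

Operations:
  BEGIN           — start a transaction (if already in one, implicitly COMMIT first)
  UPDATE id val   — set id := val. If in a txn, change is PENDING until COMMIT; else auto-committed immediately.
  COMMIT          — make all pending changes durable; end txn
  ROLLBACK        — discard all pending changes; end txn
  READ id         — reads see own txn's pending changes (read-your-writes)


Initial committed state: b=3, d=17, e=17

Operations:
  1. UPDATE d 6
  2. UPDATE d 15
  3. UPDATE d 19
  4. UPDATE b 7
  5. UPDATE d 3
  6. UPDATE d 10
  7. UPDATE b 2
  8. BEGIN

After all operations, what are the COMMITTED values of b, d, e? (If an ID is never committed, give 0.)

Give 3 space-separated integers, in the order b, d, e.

Initial committed: {b=3, d=17, e=17}
Op 1: UPDATE d=6 (auto-commit; committed d=6)
Op 2: UPDATE d=15 (auto-commit; committed d=15)
Op 3: UPDATE d=19 (auto-commit; committed d=19)
Op 4: UPDATE b=7 (auto-commit; committed b=7)
Op 5: UPDATE d=3 (auto-commit; committed d=3)
Op 6: UPDATE d=10 (auto-commit; committed d=10)
Op 7: UPDATE b=2 (auto-commit; committed b=2)
Op 8: BEGIN: in_txn=True, pending={}
Final committed: {b=2, d=10, e=17}

Answer: 2 10 17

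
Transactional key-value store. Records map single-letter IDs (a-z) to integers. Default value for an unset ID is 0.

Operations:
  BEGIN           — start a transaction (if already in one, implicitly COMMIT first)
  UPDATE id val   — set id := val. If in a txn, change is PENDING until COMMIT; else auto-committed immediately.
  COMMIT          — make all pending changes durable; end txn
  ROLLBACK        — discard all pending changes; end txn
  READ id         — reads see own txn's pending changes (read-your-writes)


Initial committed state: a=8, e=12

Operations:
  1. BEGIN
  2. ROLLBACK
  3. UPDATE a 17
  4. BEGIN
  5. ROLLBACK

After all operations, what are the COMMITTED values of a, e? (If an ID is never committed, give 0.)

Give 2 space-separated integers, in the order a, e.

Answer: 17 12

Derivation:
Initial committed: {a=8, e=12}
Op 1: BEGIN: in_txn=True, pending={}
Op 2: ROLLBACK: discarded pending []; in_txn=False
Op 3: UPDATE a=17 (auto-commit; committed a=17)
Op 4: BEGIN: in_txn=True, pending={}
Op 5: ROLLBACK: discarded pending []; in_txn=False
Final committed: {a=17, e=12}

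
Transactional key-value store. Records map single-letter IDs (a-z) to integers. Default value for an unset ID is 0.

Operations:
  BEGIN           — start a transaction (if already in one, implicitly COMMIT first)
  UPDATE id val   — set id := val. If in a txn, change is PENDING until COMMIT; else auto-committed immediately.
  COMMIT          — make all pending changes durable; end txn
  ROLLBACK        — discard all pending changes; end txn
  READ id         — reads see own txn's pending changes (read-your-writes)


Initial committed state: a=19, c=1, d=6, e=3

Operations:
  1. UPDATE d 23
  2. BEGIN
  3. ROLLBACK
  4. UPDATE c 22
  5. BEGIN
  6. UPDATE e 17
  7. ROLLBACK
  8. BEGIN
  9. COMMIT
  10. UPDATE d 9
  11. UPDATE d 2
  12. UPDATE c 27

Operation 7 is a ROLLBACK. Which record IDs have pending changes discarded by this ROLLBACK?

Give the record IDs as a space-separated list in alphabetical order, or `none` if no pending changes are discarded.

Answer: e

Derivation:
Initial committed: {a=19, c=1, d=6, e=3}
Op 1: UPDATE d=23 (auto-commit; committed d=23)
Op 2: BEGIN: in_txn=True, pending={}
Op 3: ROLLBACK: discarded pending []; in_txn=False
Op 4: UPDATE c=22 (auto-commit; committed c=22)
Op 5: BEGIN: in_txn=True, pending={}
Op 6: UPDATE e=17 (pending; pending now {e=17})
Op 7: ROLLBACK: discarded pending ['e']; in_txn=False
Op 8: BEGIN: in_txn=True, pending={}
Op 9: COMMIT: merged [] into committed; committed now {a=19, c=22, d=23, e=3}
Op 10: UPDATE d=9 (auto-commit; committed d=9)
Op 11: UPDATE d=2 (auto-commit; committed d=2)
Op 12: UPDATE c=27 (auto-commit; committed c=27)
ROLLBACK at op 7 discards: ['e']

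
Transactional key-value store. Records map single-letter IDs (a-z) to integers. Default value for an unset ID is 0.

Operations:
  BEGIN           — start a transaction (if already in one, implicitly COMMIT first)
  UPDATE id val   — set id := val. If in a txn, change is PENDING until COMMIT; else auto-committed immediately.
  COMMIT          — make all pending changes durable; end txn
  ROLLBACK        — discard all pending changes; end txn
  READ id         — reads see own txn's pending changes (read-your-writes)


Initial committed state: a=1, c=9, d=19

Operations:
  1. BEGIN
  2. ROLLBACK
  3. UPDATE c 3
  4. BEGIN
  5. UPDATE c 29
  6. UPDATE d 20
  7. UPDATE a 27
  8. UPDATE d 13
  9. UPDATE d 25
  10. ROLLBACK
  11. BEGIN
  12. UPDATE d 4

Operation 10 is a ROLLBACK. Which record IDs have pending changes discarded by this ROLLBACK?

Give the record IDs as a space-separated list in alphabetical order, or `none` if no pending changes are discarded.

Initial committed: {a=1, c=9, d=19}
Op 1: BEGIN: in_txn=True, pending={}
Op 2: ROLLBACK: discarded pending []; in_txn=False
Op 3: UPDATE c=3 (auto-commit; committed c=3)
Op 4: BEGIN: in_txn=True, pending={}
Op 5: UPDATE c=29 (pending; pending now {c=29})
Op 6: UPDATE d=20 (pending; pending now {c=29, d=20})
Op 7: UPDATE a=27 (pending; pending now {a=27, c=29, d=20})
Op 8: UPDATE d=13 (pending; pending now {a=27, c=29, d=13})
Op 9: UPDATE d=25 (pending; pending now {a=27, c=29, d=25})
Op 10: ROLLBACK: discarded pending ['a', 'c', 'd']; in_txn=False
Op 11: BEGIN: in_txn=True, pending={}
Op 12: UPDATE d=4 (pending; pending now {d=4})
ROLLBACK at op 10 discards: ['a', 'c', 'd']

Answer: a c d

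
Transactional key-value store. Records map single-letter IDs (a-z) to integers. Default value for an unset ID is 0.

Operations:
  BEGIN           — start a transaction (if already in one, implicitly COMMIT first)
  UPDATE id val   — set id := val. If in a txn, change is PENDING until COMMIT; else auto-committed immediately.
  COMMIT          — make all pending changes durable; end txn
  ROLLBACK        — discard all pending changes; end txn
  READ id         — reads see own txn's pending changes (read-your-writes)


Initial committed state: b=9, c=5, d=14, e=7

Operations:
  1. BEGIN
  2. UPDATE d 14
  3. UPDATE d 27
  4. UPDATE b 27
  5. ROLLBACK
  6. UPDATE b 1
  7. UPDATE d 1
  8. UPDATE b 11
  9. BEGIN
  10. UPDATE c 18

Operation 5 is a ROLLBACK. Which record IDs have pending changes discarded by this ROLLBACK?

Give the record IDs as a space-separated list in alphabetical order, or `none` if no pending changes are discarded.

Answer: b d

Derivation:
Initial committed: {b=9, c=5, d=14, e=7}
Op 1: BEGIN: in_txn=True, pending={}
Op 2: UPDATE d=14 (pending; pending now {d=14})
Op 3: UPDATE d=27 (pending; pending now {d=27})
Op 4: UPDATE b=27 (pending; pending now {b=27, d=27})
Op 5: ROLLBACK: discarded pending ['b', 'd']; in_txn=False
Op 6: UPDATE b=1 (auto-commit; committed b=1)
Op 7: UPDATE d=1 (auto-commit; committed d=1)
Op 8: UPDATE b=11 (auto-commit; committed b=11)
Op 9: BEGIN: in_txn=True, pending={}
Op 10: UPDATE c=18 (pending; pending now {c=18})
ROLLBACK at op 5 discards: ['b', 'd']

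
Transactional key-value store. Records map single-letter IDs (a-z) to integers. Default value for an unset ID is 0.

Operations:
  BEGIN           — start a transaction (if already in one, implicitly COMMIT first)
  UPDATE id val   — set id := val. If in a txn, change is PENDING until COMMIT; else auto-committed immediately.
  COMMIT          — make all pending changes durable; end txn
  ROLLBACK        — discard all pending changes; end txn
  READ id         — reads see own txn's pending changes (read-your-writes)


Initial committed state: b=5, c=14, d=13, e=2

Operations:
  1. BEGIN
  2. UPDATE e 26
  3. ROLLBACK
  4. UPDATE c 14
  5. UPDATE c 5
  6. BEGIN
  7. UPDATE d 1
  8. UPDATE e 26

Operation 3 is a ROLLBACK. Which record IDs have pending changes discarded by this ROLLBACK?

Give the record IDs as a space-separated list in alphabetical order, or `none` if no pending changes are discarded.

Answer: e

Derivation:
Initial committed: {b=5, c=14, d=13, e=2}
Op 1: BEGIN: in_txn=True, pending={}
Op 2: UPDATE e=26 (pending; pending now {e=26})
Op 3: ROLLBACK: discarded pending ['e']; in_txn=False
Op 4: UPDATE c=14 (auto-commit; committed c=14)
Op 5: UPDATE c=5 (auto-commit; committed c=5)
Op 6: BEGIN: in_txn=True, pending={}
Op 7: UPDATE d=1 (pending; pending now {d=1})
Op 8: UPDATE e=26 (pending; pending now {d=1, e=26})
ROLLBACK at op 3 discards: ['e']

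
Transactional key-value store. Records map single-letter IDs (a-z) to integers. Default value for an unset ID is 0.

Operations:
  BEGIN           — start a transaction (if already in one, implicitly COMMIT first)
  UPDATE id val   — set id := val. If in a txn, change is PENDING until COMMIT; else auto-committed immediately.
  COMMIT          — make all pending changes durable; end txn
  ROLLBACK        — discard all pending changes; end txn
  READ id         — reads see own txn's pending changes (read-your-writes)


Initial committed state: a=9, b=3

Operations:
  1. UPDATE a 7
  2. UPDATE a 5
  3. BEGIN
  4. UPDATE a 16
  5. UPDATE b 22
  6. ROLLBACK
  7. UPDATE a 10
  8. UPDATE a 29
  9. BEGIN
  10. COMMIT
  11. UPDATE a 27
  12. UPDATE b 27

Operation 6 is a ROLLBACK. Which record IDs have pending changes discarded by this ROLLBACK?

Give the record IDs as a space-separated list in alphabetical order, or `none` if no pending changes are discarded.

Answer: a b

Derivation:
Initial committed: {a=9, b=3}
Op 1: UPDATE a=7 (auto-commit; committed a=7)
Op 2: UPDATE a=5 (auto-commit; committed a=5)
Op 3: BEGIN: in_txn=True, pending={}
Op 4: UPDATE a=16 (pending; pending now {a=16})
Op 5: UPDATE b=22 (pending; pending now {a=16, b=22})
Op 6: ROLLBACK: discarded pending ['a', 'b']; in_txn=False
Op 7: UPDATE a=10 (auto-commit; committed a=10)
Op 8: UPDATE a=29 (auto-commit; committed a=29)
Op 9: BEGIN: in_txn=True, pending={}
Op 10: COMMIT: merged [] into committed; committed now {a=29, b=3}
Op 11: UPDATE a=27 (auto-commit; committed a=27)
Op 12: UPDATE b=27 (auto-commit; committed b=27)
ROLLBACK at op 6 discards: ['a', 'b']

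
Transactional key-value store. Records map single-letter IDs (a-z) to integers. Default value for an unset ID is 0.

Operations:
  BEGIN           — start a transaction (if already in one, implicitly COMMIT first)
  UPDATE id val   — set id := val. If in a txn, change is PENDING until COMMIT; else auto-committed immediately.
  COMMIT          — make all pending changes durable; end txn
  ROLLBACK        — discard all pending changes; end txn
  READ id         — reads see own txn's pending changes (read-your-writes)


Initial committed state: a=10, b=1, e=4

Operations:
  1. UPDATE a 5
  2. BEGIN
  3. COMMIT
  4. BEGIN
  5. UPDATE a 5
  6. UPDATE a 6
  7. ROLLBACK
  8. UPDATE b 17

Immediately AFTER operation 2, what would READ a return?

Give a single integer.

Initial committed: {a=10, b=1, e=4}
Op 1: UPDATE a=5 (auto-commit; committed a=5)
Op 2: BEGIN: in_txn=True, pending={}
After op 2: visible(a) = 5 (pending={}, committed={a=5, b=1, e=4})

Answer: 5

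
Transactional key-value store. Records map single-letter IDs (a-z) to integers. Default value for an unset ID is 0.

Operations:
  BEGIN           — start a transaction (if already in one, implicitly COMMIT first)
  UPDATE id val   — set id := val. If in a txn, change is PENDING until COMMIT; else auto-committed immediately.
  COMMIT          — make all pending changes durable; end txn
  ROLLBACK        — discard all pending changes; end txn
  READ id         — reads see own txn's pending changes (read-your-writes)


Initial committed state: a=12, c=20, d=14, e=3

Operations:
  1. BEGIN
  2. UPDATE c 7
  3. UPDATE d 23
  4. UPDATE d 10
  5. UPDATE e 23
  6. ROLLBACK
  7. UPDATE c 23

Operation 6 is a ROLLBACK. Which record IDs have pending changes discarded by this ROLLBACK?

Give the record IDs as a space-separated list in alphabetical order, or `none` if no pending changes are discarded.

Initial committed: {a=12, c=20, d=14, e=3}
Op 1: BEGIN: in_txn=True, pending={}
Op 2: UPDATE c=7 (pending; pending now {c=7})
Op 3: UPDATE d=23 (pending; pending now {c=7, d=23})
Op 4: UPDATE d=10 (pending; pending now {c=7, d=10})
Op 5: UPDATE e=23 (pending; pending now {c=7, d=10, e=23})
Op 6: ROLLBACK: discarded pending ['c', 'd', 'e']; in_txn=False
Op 7: UPDATE c=23 (auto-commit; committed c=23)
ROLLBACK at op 6 discards: ['c', 'd', 'e']

Answer: c d e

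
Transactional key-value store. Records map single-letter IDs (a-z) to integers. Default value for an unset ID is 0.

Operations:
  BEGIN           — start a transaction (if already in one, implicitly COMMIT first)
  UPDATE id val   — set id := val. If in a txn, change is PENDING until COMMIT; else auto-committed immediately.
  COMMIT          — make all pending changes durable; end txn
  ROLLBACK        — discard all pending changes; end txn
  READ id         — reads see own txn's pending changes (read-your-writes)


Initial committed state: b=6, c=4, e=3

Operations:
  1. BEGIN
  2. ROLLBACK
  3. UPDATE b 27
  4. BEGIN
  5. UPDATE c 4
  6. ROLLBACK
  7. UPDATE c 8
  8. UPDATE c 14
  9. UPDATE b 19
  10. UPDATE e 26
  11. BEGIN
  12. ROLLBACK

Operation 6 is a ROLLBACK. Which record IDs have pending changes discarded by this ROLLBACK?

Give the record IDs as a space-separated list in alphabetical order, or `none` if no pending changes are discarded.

Initial committed: {b=6, c=4, e=3}
Op 1: BEGIN: in_txn=True, pending={}
Op 2: ROLLBACK: discarded pending []; in_txn=False
Op 3: UPDATE b=27 (auto-commit; committed b=27)
Op 4: BEGIN: in_txn=True, pending={}
Op 5: UPDATE c=4 (pending; pending now {c=4})
Op 6: ROLLBACK: discarded pending ['c']; in_txn=False
Op 7: UPDATE c=8 (auto-commit; committed c=8)
Op 8: UPDATE c=14 (auto-commit; committed c=14)
Op 9: UPDATE b=19 (auto-commit; committed b=19)
Op 10: UPDATE e=26 (auto-commit; committed e=26)
Op 11: BEGIN: in_txn=True, pending={}
Op 12: ROLLBACK: discarded pending []; in_txn=False
ROLLBACK at op 6 discards: ['c']

Answer: c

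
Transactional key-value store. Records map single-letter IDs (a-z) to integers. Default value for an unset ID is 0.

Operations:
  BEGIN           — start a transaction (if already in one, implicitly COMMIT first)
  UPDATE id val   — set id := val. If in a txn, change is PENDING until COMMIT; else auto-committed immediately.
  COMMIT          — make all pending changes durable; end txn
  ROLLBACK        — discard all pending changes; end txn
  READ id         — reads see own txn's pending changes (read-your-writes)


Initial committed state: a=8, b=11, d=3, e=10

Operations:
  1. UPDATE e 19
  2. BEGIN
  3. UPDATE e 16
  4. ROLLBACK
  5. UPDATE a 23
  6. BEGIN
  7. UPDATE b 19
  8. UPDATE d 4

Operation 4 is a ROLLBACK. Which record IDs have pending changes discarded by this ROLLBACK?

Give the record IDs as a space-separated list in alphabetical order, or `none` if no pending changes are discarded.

Initial committed: {a=8, b=11, d=3, e=10}
Op 1: UPDATE e=19 (auto-commit; committed e=19)
Op 2: BEGIN: in_txn=True, pending={}
Op 3: UPDATE e=16 (pending; pending now {e=16})
Op 4: ROLLBACK: discarded pending ['e']; in_txn=False
Op 5: UPDATE a=23 (auto-commit; committed a=23)
Op 6: BEGIN: in_txn=True, pending={}
Op 7: UPDATE b=19 (pending; pending now {b=19})
Op 8: UPDATE d=4 (pending; pending now {b=19, d=4})
ROLLBACK at op 4 discards: ['e']

Answer: e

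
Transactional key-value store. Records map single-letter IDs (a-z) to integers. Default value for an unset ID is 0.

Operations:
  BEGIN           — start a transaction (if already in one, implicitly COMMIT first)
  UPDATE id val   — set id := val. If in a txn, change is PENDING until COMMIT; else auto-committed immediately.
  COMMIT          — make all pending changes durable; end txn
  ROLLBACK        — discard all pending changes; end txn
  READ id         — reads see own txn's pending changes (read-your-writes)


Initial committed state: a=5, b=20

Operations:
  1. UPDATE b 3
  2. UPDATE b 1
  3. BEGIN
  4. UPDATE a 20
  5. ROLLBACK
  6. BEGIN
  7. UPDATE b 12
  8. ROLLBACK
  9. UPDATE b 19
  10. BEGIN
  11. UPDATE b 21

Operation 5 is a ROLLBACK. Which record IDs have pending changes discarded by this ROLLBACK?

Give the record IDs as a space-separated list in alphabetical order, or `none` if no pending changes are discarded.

Answer: a

Derivation:
Initial committed: {a=5, b=20}
Op 1: UPDATE b=3 (auto-commit; committed b=3)
Op 2: UPDATE b=1 (auto-commit; committed b=1)
Op 3: BEGIN: in_txn=True, pending={}
Op 4: UPDATE a=20 (pending; pending now {a=20})
Op 5: ROLLBACK: discarded pending ['a']; in_txn=False
Op 6: BEGIN: in_txn=True, pending={}
Op 7: UPDATE b=12 (pending; pending now {b=12})
Op 8: ROLLBACK: discarded pending ['b']; in_txn=False
Op 9: UPDATE b=19 (auto-commit; committed b=19)
Op 10: BEGIN: in_txn=True, pending={}
Op 11: UPDATE b=21 (pending; pending now {b=21})
ROLLBACK at op 5 discards: ['a']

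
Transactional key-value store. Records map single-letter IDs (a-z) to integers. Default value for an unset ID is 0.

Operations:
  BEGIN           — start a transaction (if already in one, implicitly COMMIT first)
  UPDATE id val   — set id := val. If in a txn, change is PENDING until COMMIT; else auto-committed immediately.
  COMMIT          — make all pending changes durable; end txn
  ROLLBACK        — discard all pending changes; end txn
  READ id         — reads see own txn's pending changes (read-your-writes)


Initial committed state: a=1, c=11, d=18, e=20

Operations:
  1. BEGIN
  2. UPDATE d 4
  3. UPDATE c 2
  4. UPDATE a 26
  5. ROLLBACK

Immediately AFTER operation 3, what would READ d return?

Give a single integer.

Initial committed: {a=1, c=11, d=18, e=20}
Op 1: BEGIN: in_txn=True, pending={}
Op 2: UPDATE d=4 (pending; pending now {d=4})
Op 3: UPDATE c=2 (pending; pending now {c=2, d=4})
After op 3: visible(d) = 4 (pending={c=2, d=4}, committed={a=1, c=11, d=18, e=20})

Answer: 4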